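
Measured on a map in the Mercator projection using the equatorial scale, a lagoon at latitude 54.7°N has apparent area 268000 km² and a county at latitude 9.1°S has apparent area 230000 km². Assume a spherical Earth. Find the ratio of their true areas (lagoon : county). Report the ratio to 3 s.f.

On Mercator the areal scale is sec²φ, so true area = apparent × cos²φ.
True area of lagoon: 268000 × cos²(54.7°) = 268000 × 0.3339 = 89490 km².
True area of county: 230000 × cos²(9.1°) = 230000 × 0.9750 = 224200 km².
Ratio = 89490 / 224200 ≈ 0.399.

0.399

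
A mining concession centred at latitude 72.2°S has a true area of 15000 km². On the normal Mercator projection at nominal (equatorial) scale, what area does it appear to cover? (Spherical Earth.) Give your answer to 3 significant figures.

Mercator is conformal, so the point scale is isotropic: h = k = sec φ = 1/cos φ.
Areal scale = k² = sec²φ = 1/cos²(72.2°) = 1/0.3057² = 10.70.
Apparent area = 15000 × 10.70 ≈ 161000 km².

161000 km²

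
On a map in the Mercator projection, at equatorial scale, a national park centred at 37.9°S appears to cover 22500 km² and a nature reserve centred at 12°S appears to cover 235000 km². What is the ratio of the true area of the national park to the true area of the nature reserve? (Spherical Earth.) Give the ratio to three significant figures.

On Mercator the areal scale is sec²φ, so true area = apparent × cos²φ.
True area of national park: 22500 × cos²(37.9°) = 22500 × 0.6227 = 14010 km².
True area of nature reserve: 235000 × cos²(12°) = 235000 × 0.9568 = 224800 km².
Ratio = 14010 / 224800 ≈ 0.0623.

0.0623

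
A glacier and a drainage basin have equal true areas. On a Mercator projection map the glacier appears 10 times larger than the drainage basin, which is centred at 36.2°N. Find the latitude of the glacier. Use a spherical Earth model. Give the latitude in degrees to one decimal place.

75.2°

On Mercator, (apparent₁)/(apparent₂) = sec²φ₁ / sec²φ₂ when true areas are equal.
cos²φ₂ / cos²φ₁ = 10  ⇒  cos φ₁ = cos 36.2° / √10 = 0.8070/3.162 = 0.2552.
φ₁ = arccos(0.2552) ≈ 75.2°.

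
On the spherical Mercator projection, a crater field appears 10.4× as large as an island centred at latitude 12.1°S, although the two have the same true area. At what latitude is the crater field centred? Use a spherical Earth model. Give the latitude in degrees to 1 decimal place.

For equal true areas on Mercator, apparent areas scale as sec²φ, so the ratio is cos²φ₂ / cos²φ₁.
cos²φ₂ / cos²φ₁ = 10.4  ⇒  cos φ₁ = cos 12.1° / √10.4 = 0.9778/3.225 = 0.3032.
φ₁ = arccos(0.3032) ≈ 72.4°.

72.4°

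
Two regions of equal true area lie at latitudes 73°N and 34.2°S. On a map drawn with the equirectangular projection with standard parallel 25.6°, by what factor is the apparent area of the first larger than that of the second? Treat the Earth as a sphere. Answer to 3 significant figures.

In the equirectangular projection with standard parallel φ₀ = 25.6° (x = Rλ cos φ₀, y = Rφ), meridians are true-scale (h = 1) and the parallel scale is k = cos φ₀ / cos φ.
Areal scale at 73°: h·k = 1.000 × 3.085 = 3.085.
Areal scale at 34.2°: h·k = 1.000 × 1.090 = 1.090.
Ratio = 3.085/1.090 ≈ 2.83.

2.83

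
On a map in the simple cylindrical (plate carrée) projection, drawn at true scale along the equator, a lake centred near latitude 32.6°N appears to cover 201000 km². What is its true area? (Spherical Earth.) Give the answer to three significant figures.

169000 km²

For the equirectangular projection with φ₀ = 0 (plate carrée), h = 1 along meridians and k = sec φ along parallels.
Areal scale = h·k = 1 × sec φ; at 32.6°, h = 1.000, k = 1.187, so h·k = 1.187.
True area = apparent / (areal scale) = 201000 / 1.187 ≈ 169000 km².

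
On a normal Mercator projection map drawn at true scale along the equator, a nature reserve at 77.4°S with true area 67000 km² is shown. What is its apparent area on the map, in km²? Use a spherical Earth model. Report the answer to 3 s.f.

1410000 km²

The Mercator projection is conformal; its linear scale factor is the same in every direction and equals sec φ = 1/cos φ.
Areal scale = k² = sec²φ = 1/cos²(77.4°) = 1/0.2181² = 21.01.
Apparent area = 67000 × 21.01 ≈ 1410000 km².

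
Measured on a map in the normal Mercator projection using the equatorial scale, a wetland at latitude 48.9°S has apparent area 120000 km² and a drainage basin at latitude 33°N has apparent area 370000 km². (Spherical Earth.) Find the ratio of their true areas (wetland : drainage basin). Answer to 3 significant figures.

0.199

On Mercator the areal scale is sec²φ, so true area = apparent × cos²φ.
True area of wetland: 120000 × cos²(48.9°) = 120000 × 0.4321 = 51860 km².
True area of drainage basin: 370000 × cos²(33°) = 370000 × 0.7034 = 260200 km².
Ratio = 51860 / 260200 ≈ 0.199.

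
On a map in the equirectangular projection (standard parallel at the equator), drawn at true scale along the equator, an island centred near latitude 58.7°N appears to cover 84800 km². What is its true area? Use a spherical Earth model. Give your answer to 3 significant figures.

For the equirectangular projection with φ₀ = 0 (plate carrée), h = 1 along meridians and k = sec φ along parallels.
Areal scale = h·k = 1 × sec φ; at 58.7°, h = 1.000, k = 1.925, so h·k = 1.925.
True area = apparent / (areal scale) = 84800 / 1.925 ≈ 44100 km².

44100 km²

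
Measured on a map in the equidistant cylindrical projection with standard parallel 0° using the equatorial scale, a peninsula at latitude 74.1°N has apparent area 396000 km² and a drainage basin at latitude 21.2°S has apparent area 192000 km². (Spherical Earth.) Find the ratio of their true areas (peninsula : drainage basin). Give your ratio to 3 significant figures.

0.606

Plate carrée has h = 1 and k = sec φ, giving areal scale sec φ; true area = (apparent area) · cos φ.
True area of peninsula: 396000 × cos(74.1°) = 396000 × 0.2740 = 108500 km².
True area of drainage basin: 192000 × cos(21.2°) = 192000 × 0.9323 = 179000 km².
Ratio = 108500 / 179000 ≈ 0.606.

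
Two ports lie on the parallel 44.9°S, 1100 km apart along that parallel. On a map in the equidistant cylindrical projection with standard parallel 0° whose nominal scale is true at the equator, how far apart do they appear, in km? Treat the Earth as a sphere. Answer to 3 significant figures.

Plate carrée maps x = Rλ, y = Rφ. The meridian scale is h = 1 and the parallel scale is k = 1/cos φ = sec φ.
Along the parallel, k = sec 44.9° = 1/0.7083 = 1.412.
Map distance = 1100 × 1.412 ≈ 1550 km.

1550 km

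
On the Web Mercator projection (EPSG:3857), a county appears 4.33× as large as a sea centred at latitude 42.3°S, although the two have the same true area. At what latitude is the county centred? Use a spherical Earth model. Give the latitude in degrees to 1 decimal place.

For equal true areas on Mercator, apparent areas scale as sec²φ, so the ratio is cos²φ₂ / cos²φ₁.
cos²φ₂ / cos²φ₁ = 4.33  ⇒  cos φ₁ = cos 42.3° / √4.33 = 0.7396/2.081 = 0.3554.
φ₁ = arccos(0.3554) ≈ 69.2°.

69.2°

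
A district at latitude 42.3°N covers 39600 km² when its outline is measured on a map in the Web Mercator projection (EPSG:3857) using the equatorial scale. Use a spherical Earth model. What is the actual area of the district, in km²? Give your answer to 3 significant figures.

Mercator is conformal, so the point scale is isotropic: h = k = sec φ = 1/cos φ.
Areal scale = k² = sec²φ = 1/cos²(42.3°) = 1/0.7396² = 1.828.
True area = apparent / (areal scale) = 39600 / 1.828 ≈ 21700 km².

21700 km²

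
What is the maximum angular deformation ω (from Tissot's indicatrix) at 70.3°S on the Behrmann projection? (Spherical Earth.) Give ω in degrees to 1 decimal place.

94.9°

The Behrmann projection is cylindrical equal-area with φ₀ = 30°. For cylindrical equal-area with standard parallel φ₀, h = cos φ / cos φ₀ and k = cos φ₀ / cos φ, so h·k = 1.
At 70.3°: h = 0.3892, k = 2.569; principal scales a = 2.569, b = 0.3892.
sin(ω/2) = (a − b)/(a + b) = 2.180/2.958 = 0.7368, so ω = 2 arcsin(0.7368) ≈ 94.9°.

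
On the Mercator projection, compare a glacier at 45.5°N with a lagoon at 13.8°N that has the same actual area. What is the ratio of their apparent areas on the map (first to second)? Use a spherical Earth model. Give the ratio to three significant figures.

1.92

On Mercator, area is exaggerated by sec²φ = 1/cos²φ.
At 45.5°: sec²(45.5°) = 1/0.7009² = 2.036.
At 13.8°: sec²(13.8°) = 1/0.9711² = 1.060.
Ratio = 2.036/1.060 = cos²(13.8°)/cos²(45.5°) ≈ 1.92.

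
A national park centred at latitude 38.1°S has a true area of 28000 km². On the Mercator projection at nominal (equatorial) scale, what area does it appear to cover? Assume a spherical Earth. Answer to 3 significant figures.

Mercator is conformal, so the point scale is isotropic: h = k = sec φ = 1/cos φ.
Areal scale = k² = sec²φ = 1/cos²(38.1°) = 1/0.7869² = 1.615.
Apparent area = 28000 × 1.615 ≈ 45200 km².

45200 km²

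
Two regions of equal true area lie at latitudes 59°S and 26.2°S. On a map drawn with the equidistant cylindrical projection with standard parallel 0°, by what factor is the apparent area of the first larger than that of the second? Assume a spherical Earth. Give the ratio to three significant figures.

1.74

Plate carrée maps x = Rλ, y = Rφ. The meridian scale is h = 1 and the parallel scale is k = 1/cos φ = sec φ.
Areal scale at 59°: h·k = 1.000 × 1.942 = 1.942.
Areal scale at 26.2°: h·k = 1.000 × 1.115 = 1.115.
Ratio = 1.942/1.115 ≈ 1.74.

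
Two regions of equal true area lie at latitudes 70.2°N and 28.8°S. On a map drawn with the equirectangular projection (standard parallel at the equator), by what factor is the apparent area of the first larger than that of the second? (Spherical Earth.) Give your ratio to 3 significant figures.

2.59

For the equirectangular projection with φ₀ = 0 (plate carrée), h = 1 along meridians and k = sec φ along parallels.
Areal scale at 70.2°: h·k = 1.000 × 2.952 = 2.952.
Areal scale at 28.8°: h·k = 1.000 × 1.141 = 1.141.
Ratio = 2.952/1.141 ≈ 2.59.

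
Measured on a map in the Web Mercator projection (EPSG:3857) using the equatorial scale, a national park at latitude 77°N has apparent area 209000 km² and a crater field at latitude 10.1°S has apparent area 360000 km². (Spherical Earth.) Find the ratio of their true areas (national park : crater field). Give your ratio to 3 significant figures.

Since Mercator area scale is 1/cos²φ, the true area equals the apparent area multiplied by cos²φ.
True area of national park: 209000 × cos²(77°) = 209000 × 0.05060 = 10580 km².
True area of crater field: 360000 × cos²(10.1°) = 360000 × 0.9692 = 348900 km².
Ratio = 10580 / 348900 ≈ 0.0303.

0.0303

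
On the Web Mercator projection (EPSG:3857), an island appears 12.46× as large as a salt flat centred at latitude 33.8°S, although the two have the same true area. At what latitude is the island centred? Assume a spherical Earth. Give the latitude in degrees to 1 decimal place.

76.4°

On Mercator, (apparent₁)/(apparent₂) = sec²φ₁ / sec²φ₂ when true areas are equal.
cos²φ₂ / cos²φ₁ = 12.46  ⇒  cos φ₁ = cos 33.8° / √12.46 = 0.8310/3.530 = 0.2354.
φ₁ = arccos(0.2354) ≈ 76.4°.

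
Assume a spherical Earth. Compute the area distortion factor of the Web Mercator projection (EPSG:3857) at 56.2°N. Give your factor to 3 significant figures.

For Mercator, h = k = sec φ (a conformal cylindrical projection has a single point scale, 1/cos φ).
Areal scale = k² = sec²φ = 1/cos²(56.2°) = 1/0.5563² = 3.231.

3.23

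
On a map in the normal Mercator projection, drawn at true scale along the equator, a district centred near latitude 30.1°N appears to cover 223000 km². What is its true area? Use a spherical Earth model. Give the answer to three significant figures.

167000 km²

Mercator is conformal, so the point scale is isotropic: h = k = sec φ = 1/cos φ.
Areal scale = k² = sec²φ = 1/cos²(30.1°) = 1/0.8652² = 1.336.
True area = apparent / (areal scale) = 223000 / 1.336 ≈ 167000 km².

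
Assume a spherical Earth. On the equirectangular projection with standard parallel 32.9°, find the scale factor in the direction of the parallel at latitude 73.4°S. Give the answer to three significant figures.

2.94

The equidistant cylindrical projection with φ₀ = 32.9° has h = 1 (meridians true) and k = cos φ₀ / cos φ along parallels.
k = cos 32.9° / cos 73.4° = 0.8396/0.2857 = 2.939.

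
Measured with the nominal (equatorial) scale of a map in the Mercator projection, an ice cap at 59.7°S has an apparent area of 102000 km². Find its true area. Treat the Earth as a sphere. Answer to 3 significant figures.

Mercator is conformal, so the point scale is isotropic: h = k = sec φ = 1/cos φ.
Areal scale = k² = sec²φ = 1/cos²(59.7°) = 1/0.5045² = 3.929.
True area = apparent / (areal scale) = 102000 / 3.929 ≈ 26000 km².

26000 km²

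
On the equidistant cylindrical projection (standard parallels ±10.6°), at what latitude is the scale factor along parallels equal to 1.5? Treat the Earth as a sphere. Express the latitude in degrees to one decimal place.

The equidistant cylindrical projection with φ₀ = 10.6° has h = 1 (meridians true) and k = cos φ₀ / cos φ along parallels.
k = cos φ₀ / cos φ = 1.5  ⇒  cos φ = cos 10.6° / 1.5 = 0.6553.
φ = arccos(0.6553) ≈ 49.1°.

49.1°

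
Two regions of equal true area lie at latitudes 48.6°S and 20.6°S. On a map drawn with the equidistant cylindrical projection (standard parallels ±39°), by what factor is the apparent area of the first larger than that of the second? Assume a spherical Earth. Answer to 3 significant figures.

1.42

With standard parallel φ₀ = 39°, the equirectangular projection gives x = Rλ cos φ₀, y = Rφ, so h = 1 and k = cos 39° / cos φ.
Areal scale at 48.6°: h·k = 1.000 × 1.175 = 1.175.
Areal scale at 20.6°: h·k = 1.000 × 0.8302 = 0.8302.
Ratio = 1.175/0.8302 ≈ 1.42.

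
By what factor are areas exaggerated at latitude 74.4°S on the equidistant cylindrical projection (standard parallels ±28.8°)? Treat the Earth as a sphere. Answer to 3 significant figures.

With standard parallel φ₀ = 28.8°, the equirectangular projection gives x = Rλ cos φ₀, y = Rφ, so h = 1 and k = cos 28.8° / cos φ.
Areal scale = h·k = 1 × cos φ₀ / cos φ; at 74.4°, h = 1.000, k = 3.259, so h·k = 3.259.

3.26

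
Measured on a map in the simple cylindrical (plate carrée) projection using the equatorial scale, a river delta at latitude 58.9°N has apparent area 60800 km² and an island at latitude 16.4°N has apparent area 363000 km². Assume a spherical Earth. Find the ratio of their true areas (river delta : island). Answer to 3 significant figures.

On the plate carrée, areal scale = h·k = 1 × sec φ, so true area = apparent × cos φ.
True area of river delta: 60800 × cos(58.9°) = 60800 × 0.5165 = 31410 km².
True area of island: 363000 × cos(16.4°) = 363000 × 0.9593 = 348200 km².
Ratio = 31410 / 348200 ≈ 0.0902.

0.0902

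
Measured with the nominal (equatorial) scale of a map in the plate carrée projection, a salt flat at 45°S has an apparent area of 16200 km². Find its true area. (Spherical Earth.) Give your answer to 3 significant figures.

11500 km²

For the equirectangular projection with φ₀ = 0 (plate carrée), h = 1 along meridians and k = sec φ along parallels.
Areal scale = h·k = 1 × sec φ; at 45°, h = 1.000, k = 1.414, so h·k = 1.414.
True area = apparent / (areal scale) = 16200 / 1.414 ≈ 11500 km².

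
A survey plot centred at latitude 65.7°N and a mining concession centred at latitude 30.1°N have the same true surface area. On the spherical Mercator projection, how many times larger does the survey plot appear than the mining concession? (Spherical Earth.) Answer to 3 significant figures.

4.42

On Mercator, area is exaggerated by sec²φ = 1/cos²φ.
At 65.7°: sec²(65.7°) = 1/0.4115² = 5.905.
At 30.1°: sec²(30.1°) = 1/0.8652² = 1.336.
Ratio = 5.905/1.336 = cos²(30.1°)/cos²(65.7°) ≈ 4.42.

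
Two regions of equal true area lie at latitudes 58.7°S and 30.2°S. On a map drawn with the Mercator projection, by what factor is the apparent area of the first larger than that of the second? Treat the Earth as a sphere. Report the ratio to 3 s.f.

2.77

Mercator is conformal with k = sec φ, so areal scale = k² = sec²φ.
At 58.7°: sec²(58.7°) = 1/0.5195² = 3.705.
At 30.2°: sec²(30.2°) = 1/0.8643² = 1.339.
Ratio = 3.705/1.339 = cos²(30.2°)/cos²(58.7°) ≈ 2.77.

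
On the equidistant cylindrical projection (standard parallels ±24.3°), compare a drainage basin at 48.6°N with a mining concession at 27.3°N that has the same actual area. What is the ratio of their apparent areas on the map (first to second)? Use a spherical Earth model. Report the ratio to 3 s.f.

The equidistant cylindrical projection with φ₀ = 24.3° has h = 1 (meridians true) and k = cos φ₀ / cos φ along parallels.
Areal scale at 48.6°: h·k = 1.000 × 1.378 = 1.378.
Areal scale at 27.3°: h·k = 1.000 × 1.026 = 1.026.
Ratio = 1.378/1.026 ≈ 1.34.

1.34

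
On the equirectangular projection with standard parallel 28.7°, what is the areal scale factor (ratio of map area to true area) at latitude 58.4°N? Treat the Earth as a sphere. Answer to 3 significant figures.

1.67

The equidistant cylindrical projection with φ₀ = 28.7° has h = 1 (meridians true) and k = cos φ₀ / cos φ along parallels.
Areal scale = h·k = 1 × cos φ₀ / cos φ; at 58.4°, h = 1.000, k = 1.674, so h·k = 1.674.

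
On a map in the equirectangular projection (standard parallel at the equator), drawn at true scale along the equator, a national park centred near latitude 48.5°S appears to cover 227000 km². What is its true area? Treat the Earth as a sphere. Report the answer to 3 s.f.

150000 km²

In the plate carrée (x = Rλ, y = Rφ), meridians are true-scale (h = 1) and parallels are stretched by k = sec φ.
Areal scale = h·k = 1 × sec φ; at 48.5°, h = 1.000, k = 1.509, so h·k = 1.509.
True area = apparent / (areal scale) = 227000 / 1.509 ≈ 150000 km².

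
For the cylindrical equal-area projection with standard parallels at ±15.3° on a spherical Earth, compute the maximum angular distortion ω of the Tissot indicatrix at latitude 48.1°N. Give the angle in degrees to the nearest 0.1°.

A cylindrical equal-area projection with standard parallel φ₀ has meridian scale h = cos φ / cos φ₀ and parallel scale k = cos φ₀ / cos φ (so areas are preserved, h·k = 1).
At 48.1°: h = 0.6924, k = 1.444; principal scales a = 1.444, b = 0.6924.
sin(ω/2) = (a − b)/(a + b) = 0.7519/2.137 = 0.3519, so ω = 2 arcsin(0.3519) ≈ 41.2°.

41.2°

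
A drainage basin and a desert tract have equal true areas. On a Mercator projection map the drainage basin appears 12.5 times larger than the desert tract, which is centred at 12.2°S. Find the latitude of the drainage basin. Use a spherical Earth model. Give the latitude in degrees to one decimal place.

74.0°

Mercator areal scale is sec²φ, so apparent-area ratio = sec²φ₁ / sec²φ₂ = cos²φ₂ / cos²φ₁.
cos²φ₂ / cos²φ₁ = 12.5  ⇒  cos φ₁ = cos 12.2° / √12.5 = 0.9774/3.536 = 0.2765.
φ₁ = arccos(0.2765) ≈ 74.0°.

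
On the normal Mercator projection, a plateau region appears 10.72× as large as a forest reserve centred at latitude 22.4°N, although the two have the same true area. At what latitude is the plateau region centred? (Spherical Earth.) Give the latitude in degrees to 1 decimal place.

73.6°

For equal true areas on Mercator, apparent areas scale as sec²φ, so the ratio is cos²φ₂ / cos²φ₁.
cos²φ₂ / cos²φ₁ = 10.72  ⇒  cos φ₁ = cos 22.4° / √10.72 = 0.9245/3.274 = 0.2824.
φ₁ = arccos(0.2824) ≈ 73.6°.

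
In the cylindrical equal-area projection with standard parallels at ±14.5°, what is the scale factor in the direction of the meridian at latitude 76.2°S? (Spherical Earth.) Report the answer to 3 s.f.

A cylindrical equal-area projection with standard parallel φ₀ has meridian scale h = cos φ / cos φ₀ and parallel scale k = cos φ₀ / cos φ (so areas are preserved, h·k = 1).
h = cos 76.2° / cos 14.5° = 0.2385/0.9681 = 0.2464.

0.246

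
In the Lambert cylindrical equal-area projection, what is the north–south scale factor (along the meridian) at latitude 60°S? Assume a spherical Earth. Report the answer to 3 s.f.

The Lambert cylindrical equal-area projection is the cylindrical equal-area projection with its standard parallel at the equator (φ₀ = 0). A cylindrical equal-area projection with standard parallel φ₀ has meridian scale h = cos φ / cos φ₀ and parallel scale k = cos φ₀ / cos φ (so areas are preserved, h·k = 1).
h = cos 60° / cos 0° = 0.5000/1.000 = 0.5000.

0.500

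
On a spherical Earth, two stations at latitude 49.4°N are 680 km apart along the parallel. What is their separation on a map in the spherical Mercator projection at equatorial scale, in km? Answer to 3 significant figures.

1040 km

Mercator is conformal, so the point scale is isotropic: h = k = sec φ = 1/cos φ.
Along the parallel, k = sec 49.4° = 1/0.6508 = 1.537.
Map distance = 680 × 1.537 ≈ 1040 km.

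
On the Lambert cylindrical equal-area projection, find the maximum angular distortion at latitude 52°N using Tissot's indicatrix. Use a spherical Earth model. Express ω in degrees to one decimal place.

53.5°

The Lambert cylindrical equal-area projection is the cylindrical equal-area projection with its standard parallel at the equator (φ₀ = 0). A cylindrical equal-area projection with standard parallel φ₀ has meridian scale h = cos φ / cos φ₀ and parallel scale k = cos φ₀ / cos φ (so areas are preserved, h·k = 1).
At 52°: h = 0.6157, k = 1.624; principal scales a = 1.624, b = 0.6157.
sin(ω/2) = (a − b)/(a + b) = 1.009/2.240 = 0.4503, so ω = 2 arcsin(0.4503) ≈ 53.5°.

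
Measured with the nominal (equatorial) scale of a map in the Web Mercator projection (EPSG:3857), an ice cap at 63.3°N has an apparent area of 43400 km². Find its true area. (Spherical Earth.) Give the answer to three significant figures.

8760 km²

The Mercator projection is conformal; its linear scale factor is the same in every direction and equals sec φ = 1/cos φ.
Areal scale = k² = sec²φ = 1/cos²(63.3°) = 1/0.4493² = 4.953.
True area = apparent / (areal scale) = 43400 / 4.953 ≈ 8760 km².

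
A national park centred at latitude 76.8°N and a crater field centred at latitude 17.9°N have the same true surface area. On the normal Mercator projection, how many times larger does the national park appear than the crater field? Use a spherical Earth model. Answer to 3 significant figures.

17.4

On Mercator, area is exaggerated by sec²φ = 1/cos²φ.
At 76.8°: sec²(76.8°) = 1/0.2284² = 19.18.
At 17.9°: sec²(17.9°) = 1/0.9516² = 1.104.
Ratio = 19.18/1.104 = cos²(17.9°)/cos²(76.8°) ≈ 17.4.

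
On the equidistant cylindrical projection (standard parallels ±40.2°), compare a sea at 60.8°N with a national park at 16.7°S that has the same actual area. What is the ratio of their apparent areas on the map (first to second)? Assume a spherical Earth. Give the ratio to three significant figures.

1.96

With standard parallel φ₀ = 40.2°, the equirectangular projection gives x = Rλ cos φ₀, y = Rφ, so h = 1 and k = cos 40.2° / cos φ.
Areal scale at 60.8°: h·k = 1.000 × 1.566 = 1.566.
Areal scale at 16.7°: h·k = 1.000 × 0.7974 = 0.7974.
Ratio = 1.566/0.7974 ≈ 1.96.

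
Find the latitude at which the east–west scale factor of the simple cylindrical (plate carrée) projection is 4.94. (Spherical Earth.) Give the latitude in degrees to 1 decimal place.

78.3°

Plate carrée: h = 1, k = sec φ along parallels.
sec φ = 4.94  ⇒  cos φ = 0.2024  ⇒  φ ≈ 78.3°.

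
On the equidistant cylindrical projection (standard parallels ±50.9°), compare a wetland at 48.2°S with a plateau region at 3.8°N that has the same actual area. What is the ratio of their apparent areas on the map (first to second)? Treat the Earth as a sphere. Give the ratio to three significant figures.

1.50

In the equirectangular projection with standard parallel φ₀ = 50.9° (x = Rλ cos φ₀, y = Rφ), meridians are true-scale (h = 1) and the parallel scale is k = cos φ₀ / cos φ.
Areal scale at 48.2°: h·k = 1.000 × 0.9462 = 0.9462.
Areal scale at 3.8°: h·k = 1.000 × 0.6321 = 0.6321.
Ratio = 0.9462/0.6321 ≈ 1.50.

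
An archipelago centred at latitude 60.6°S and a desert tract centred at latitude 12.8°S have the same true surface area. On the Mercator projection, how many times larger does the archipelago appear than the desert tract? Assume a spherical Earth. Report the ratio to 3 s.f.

3.95

Mercator areal scale is sec²φ.
At 60.6°: sec²(60.6°) = 1/0.4909² = 4.150.
At 12.8°: sec²(12.8°) = 1/0.9751² = 1.052.
Ratio = 4.150/1.052 = cos²(12.8°)/cos²(60.6°) ≈ 3.95.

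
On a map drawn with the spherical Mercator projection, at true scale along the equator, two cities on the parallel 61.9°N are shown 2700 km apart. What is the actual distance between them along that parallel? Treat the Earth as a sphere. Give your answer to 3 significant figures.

Mercator is conformal, so the point scale is isotropic: h = k = sec φ = 1/cos φ.
Along the parallel at 61.9°, map distances are exaggerated by k = sec 61.9° = 2.123.
True distance = 2700 / 2.123 = 2700 × cos 61.9° ≈ 1270 km.

1270 km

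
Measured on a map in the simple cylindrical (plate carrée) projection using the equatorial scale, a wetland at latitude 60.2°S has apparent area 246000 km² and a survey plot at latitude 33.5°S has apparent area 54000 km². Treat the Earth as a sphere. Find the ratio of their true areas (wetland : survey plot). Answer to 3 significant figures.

Plate carrée has h = 1 and k = sec φ, giving areal scale sec φ; true area = (apparent area) · cos φ.
True area of wetland: 246000 × cos(60.2°) = 246000 × 0.4970 = 122300 km².
True area of survey plot: 54000 × cos(33.5°) = 54000 × 0.8339 = 45030 km².
Ratio = 122300 / 45030 ≈ 2.71.

2.71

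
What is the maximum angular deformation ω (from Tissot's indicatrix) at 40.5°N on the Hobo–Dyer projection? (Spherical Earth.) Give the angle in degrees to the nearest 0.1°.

4.9°

Hobo–Dyer is a cylindrical equal-area projection with standard parallels at ±37.5°. A cylindrical equal-area projection with standard parallel φ₀ has meridian scale h = cos φ / cos φ₀ and parallel scale k = cos φ₀ / cos φ (so areas are preserved, h·k = 1).
At 40.5°: h = 0.9585, k = 1.043; principal scales a = 1.043, b = 0.9585.
sin(ω/2) = (a − b)/(a + b) = 0.08486/2.002 = 0.04239, so ω = 2 arcsin(0.04239) ≈ 4.9°.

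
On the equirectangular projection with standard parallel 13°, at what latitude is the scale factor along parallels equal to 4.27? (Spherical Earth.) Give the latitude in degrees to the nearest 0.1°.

In the equirectangular projection with standard parallel φ₀ = 13° (x = Rλ cos φ₀, y = Rφ), meridians are true-scale (h = 1) and the parallel scale is k = cos φ₀ / cos φ.
k = cos φ₀ / cos φ = 4.27  ⇒  cos φ = cos 13° / 4.27 = 0.2282.
φ = arccos(0.2282) ≈ 76.8°.

76.8°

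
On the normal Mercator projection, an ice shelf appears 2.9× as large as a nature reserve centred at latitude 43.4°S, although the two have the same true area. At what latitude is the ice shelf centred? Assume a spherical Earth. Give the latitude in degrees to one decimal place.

Mercator areal scale is sec²φ, so apparent-area ratio = sec²φ₁ / sec²φ₂ = cos²φ₂ / cos²φ₁.
cos²φ₂ / cos²φ₁ = 2.9  ⇒  cos φ₁ = cos 43.4° / √2.9 = 0.7266/1.703 = 0.4267.
φ₁ = arccos(0.4267) ≈ 64.7°.

64.7°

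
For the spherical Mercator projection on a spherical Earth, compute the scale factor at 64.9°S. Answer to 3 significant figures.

2.36

For Mercator, h = k = sec φ (a conformal cylindrical projection has a single point scale, 1/cos φ).
k = 1/cos 64.9° = 1/0.4242 = 2.357.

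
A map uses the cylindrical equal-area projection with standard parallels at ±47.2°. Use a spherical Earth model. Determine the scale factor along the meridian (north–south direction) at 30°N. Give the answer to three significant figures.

A cylindrical equal-area projection with standard parallel φ₀ has meridian scale h = cos φ / cos φ₀ and parallel scale k = cos φ₀ / cos φ (so areas are preserved, h·k = 1).
h = cos 30° / cos 47.2° = 0.8660/0.6794 = 1.275.

1.27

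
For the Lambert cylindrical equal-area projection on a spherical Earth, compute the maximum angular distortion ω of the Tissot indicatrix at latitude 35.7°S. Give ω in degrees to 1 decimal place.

The Lambert cylindrical equal-area projection is the cylindrical equal-area projection with its standard parallel at the equator (φ₀ = 0). For cylindrical equal-area with standard parallel φ₀, h = cos φ / cos φ₀ and k = cos φ₀ / cos φ, so h·k = 1.
At 35.7°: h = 0.8121, k = 1.231; principal scales a = 1.231, b = 0.8121.
sin(ω/2) = (a − b)/(a + b) = 0.4193/2.043 = 0.2052, so ω = 2 arcsin(0.2052) ≈ 23.7°.

23.7°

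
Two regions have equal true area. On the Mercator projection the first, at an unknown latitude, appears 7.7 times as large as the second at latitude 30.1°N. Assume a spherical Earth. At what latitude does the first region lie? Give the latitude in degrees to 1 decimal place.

71.8°

Mercator areal scale is sec²φ, so apparent-area ratio = sec²φ₁ / sec²φ₂ = cos²φ₂ / cos²φ₁.
cos²φ₂ / cos²φ₁ = 7.7  ⇒  cos φ₁ = cos 30.1° / √7.7 = 0.8652/2.775 = 0.3118.
φ₁ = arccos(0.3118) ≈ 71.8°.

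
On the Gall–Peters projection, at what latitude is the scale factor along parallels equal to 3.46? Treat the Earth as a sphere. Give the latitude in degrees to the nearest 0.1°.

Gall–Peters is a cylindrical equal-area projection with standard parallels at ±45°. A cylindrical equal-area projection with standard parallel φ₀ has meridian scale h = cos φ / cos φ₀ and parallel scale k = cos φ₀ / cos φ (so areas are preserved, h·k = 1).
k = cos φ₀ / cos φ = 3.46  ⇒  cos φ = cos 45° / 3.46 = 0.2044.
φ = arccos(0.2044) ≈ 78.2°.

78.2°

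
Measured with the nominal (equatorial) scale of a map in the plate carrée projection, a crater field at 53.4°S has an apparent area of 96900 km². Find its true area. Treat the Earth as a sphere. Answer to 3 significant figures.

For the equirectangular projection with φ₀ = 0 (plate carrée), h = 1 along meridians and k = sec φ along parallels.
Areal scale = h·k = 1 × sec φ; at 53.4°, h = 1.000, k = 1.677, so h·k = 1.677.
True area = apparent / (areal scale) = 96900 / 1.677 ≈ 57800 km².

57800 km²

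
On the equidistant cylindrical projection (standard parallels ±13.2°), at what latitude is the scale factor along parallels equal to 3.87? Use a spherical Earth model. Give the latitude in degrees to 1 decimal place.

75.4°

The equidistant cylindrical projection with φ₀ = 13.2° has h = 1 (meridians true) and k = cos φ₀ / cos φ along parallels.
k = cos φ₀ / cos φ = 3.87  ⇒  cos φ = cos 13.2° / 3.87 = 0.2516.
φ = arccos(0.2516) ≈ 75.4°.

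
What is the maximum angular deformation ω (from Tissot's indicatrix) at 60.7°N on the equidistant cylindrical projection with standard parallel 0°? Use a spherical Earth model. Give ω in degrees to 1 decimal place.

40.1°

For the equirectangular projection with φ₀ = 0 (plate carrée), h = 1 along meridians and k = sec φ along parallels.
At 60.7°: h = 1.000, k = 2.043; principal scales a = 2.043, b = 1.000.
sin(ω/2) = (a − b)/(a + b) = 1.043/3.043 = 0.3428, so ω = 2 arcsin(0.3428) ≈ 40.1°.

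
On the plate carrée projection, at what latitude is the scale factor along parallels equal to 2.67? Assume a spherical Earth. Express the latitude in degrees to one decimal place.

Plate carrée: h = 1, k = sec φ along parallels.
sec φ = 2.67  ⇒  cos φ = 0.3745  ⇒  φ ≈ 68.0°.

68.0°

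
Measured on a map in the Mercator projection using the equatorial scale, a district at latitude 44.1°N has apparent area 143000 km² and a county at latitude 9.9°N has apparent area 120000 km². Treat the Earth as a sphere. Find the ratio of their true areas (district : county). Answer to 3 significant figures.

Since Mercator area scale is 1/cos²φ, the true area equals the apparent area multiplied by cos²φ.
True area of district: 143000 × cos²(44.1°) = 143000 × 0.5157 = 73750 km².
True area of county: 120000 × cos²(9.9°) = 120000 × 0.9704 = 116500 km².
Ratio = 73750 / 116500 ≈ 0.633.

0.633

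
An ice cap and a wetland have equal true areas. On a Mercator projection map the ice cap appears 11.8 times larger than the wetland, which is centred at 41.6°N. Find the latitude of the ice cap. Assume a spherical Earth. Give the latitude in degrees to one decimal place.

Mercator areal scale is sec²φ, so apparent-area ratio = sec²φ₁ / sec²φ₂ = cos²φ₂ / cos²φ₁.
cos²φ₂ / cos²φ₁ = 11.8  ⇒  cos φ₁ = cos 41.6° / √11.8 = 0.7478/3.435 = 0.2177.
φ₁ = arccos(0.2177) ≈ 77.4°.

77.4°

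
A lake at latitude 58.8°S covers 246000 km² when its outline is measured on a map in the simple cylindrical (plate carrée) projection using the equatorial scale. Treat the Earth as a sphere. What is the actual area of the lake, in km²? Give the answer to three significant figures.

127000 km²

For the equirectangular projection with φ₀ = 0 (plate carrée), h = 1 along meridians and k = sec φ along parallels.
Areal scale = h·k = 1 × sec φ; at 58.8°, h = 1.000, k = 1.930, so h·k = 1.930.
True area = apparent / (areal scale) = 246000 / 1.930 ≈ 127000 km².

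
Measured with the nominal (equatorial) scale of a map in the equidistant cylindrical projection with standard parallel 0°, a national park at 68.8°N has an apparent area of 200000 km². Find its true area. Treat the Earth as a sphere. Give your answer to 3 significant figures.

72300 km²

For the equirectangular projection with φ₀ = 0 (plate carrée), h = 1 along meridians and k = sec φ along parallels.
Areal scale = h·k = 1 × sec φ; at 68.8°, h = 1.000, k = 2.765, so h·k = 2.765.
True area = apparent / (areal scale) = 200000 / 2.765 ≈ 72300 km².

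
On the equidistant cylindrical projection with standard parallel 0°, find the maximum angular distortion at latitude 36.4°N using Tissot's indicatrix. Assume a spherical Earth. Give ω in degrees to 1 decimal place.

In the plate carrée (x = Rλ, y = Rφ), meridians are true-scale (h = 1) and parallels are stretched by k = sec φ.
At 36.4°: h = 1.000, k = 1.242; principal scales a = 1.242, b = 1.000.
sin(ω/2) = (a − b)/(a + b) = 0.2424/2.242 = 0.1081, so ω = 2 arcsin(0.1081) ≈ 12.4°.

12.4°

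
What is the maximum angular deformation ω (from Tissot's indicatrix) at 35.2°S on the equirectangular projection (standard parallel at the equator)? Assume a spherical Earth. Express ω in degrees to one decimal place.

Plate carrée maps x = Rλ, y = Rφ. The meridian scale is h = 1 and the parallel scale is k = 1/cos φ = sec φ.
At 35.2°: h = 1.000, k = 1.224; principal scales a = 1.224, b = 1.000.
sin(ω/2) = (a − b)/(a + b) = 0.2238/2.224 = 0.1006, so ω = 2 arcsin(0.1006) ≈ 11.6°.

11.6°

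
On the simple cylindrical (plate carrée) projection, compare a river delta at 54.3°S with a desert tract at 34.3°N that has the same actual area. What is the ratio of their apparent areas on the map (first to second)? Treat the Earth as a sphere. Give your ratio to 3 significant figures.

1.42

In the plate carrée (x = Rλ, y = Rφ), meridians are true-scale (h = 1) and parallels are stretched by k = sec φ.
Areal scale at 54.3°: h·k = 1.000 × 1.714 = 1.714.
Areal scale at 34.3°: h·k = 1.000 × 1.211 = 1.211.
Ratio = 1.714/1.211 ≈ 1.42.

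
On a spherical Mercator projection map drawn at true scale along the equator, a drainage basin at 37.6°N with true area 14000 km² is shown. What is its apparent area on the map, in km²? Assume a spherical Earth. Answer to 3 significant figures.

The Mercator projection is conformal; its linear scale factor is the same in every direction and equals sec φ = 1/cos φ.
Areal scale = k² = sec²φ = 1/cos²(37.6°) = 1/0.7923² = 1.593.
Apparent area = 14000 × 1.593 ≈ 22300 km².

22300 km²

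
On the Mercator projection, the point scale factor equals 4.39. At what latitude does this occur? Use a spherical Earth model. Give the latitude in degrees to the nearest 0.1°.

Mercator scale is k = sec φ = 1/cos φ.
1/cos φ = 4.39  ⇒  cos φ = 0.2278  ⇒  φ = arccos(0.2278) ≈ 76.8°.

76.8°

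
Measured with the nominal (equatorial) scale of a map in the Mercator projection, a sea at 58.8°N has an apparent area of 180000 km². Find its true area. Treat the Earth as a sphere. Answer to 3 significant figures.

Mercator is conformal, so the point scale is isotropic: h = k = sec φ = 1/cos φ.
Areal scale = k² = sec²φ = 1/cos²(58.8°) = 1/0.5180² = 3.726.
True area = apparent / (areal scale) = 180000 / 3.726 ≈ 48300 km².

48300 km²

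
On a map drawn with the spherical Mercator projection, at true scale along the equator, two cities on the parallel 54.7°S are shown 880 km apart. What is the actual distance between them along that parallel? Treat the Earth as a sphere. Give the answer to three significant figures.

509 km

The Mercator projection is conformal; its linear scale factor is the same in every direction and equals sec φ = 1/cos φ.
Along the parallel at 54.7°, map distances are exaggerated by k = sec 54.7° = 1.731.
True distance = 880 / 1.731 = 880 × cos 54.7° ≈ 509 km.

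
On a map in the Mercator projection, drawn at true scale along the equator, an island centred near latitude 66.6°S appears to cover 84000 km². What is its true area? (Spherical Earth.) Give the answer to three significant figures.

Mercator is conformal, so the point scale is isotropic: h = k = sec φ = 1/cos φ.
Areal scale = k² = sec²φ = 1/cos²(66.6°) = 1/0.3971² = 6.340.
True area = apparent / (areal scale) = 84000 / 6.340 ≈ 13200 km².

13200 km²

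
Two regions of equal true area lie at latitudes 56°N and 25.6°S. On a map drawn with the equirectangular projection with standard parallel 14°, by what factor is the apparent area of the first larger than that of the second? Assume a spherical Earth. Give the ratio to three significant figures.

The equidistant cylindrical projection with φ₀ = 14° has h = 1 (meridians true) and k = cos φ₀ / cos φ along parallels.
Areal scale at 56°: h·k = 1.000 × 1.735 = 1.735.
Areal scale at 25.6°: h·k = 1.000 × 1.076 = 1.076.
Ratio = 1.735/1.076 ≈ 1.61.

1.61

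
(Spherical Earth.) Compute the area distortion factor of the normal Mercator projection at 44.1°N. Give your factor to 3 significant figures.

1.94

For Mercator, h = k = sec φ (a conformal cylindrical projection has a single point scale, 1/cos φ).
Areal scale = k² = sec²φ = 1/cos²(44.1°) = 1/0.7181² = 1.939.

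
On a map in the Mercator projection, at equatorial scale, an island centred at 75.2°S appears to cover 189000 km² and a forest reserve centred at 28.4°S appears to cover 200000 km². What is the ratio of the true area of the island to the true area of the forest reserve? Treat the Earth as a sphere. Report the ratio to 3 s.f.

Mercator's areal exaggeration is sec²φ; hence true area = (apparent area) · cos²φ.
True area of island: 189000 × cos²(75.2°) = 189000 × 0.06525 = 12330 km².
True area of forest reserve: 200000 × cos²(28.4°) = 200000 × 0.7738 = 154800 km².
Ratio = 12330 / 154800 ≈ 0.0797.

0.0797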